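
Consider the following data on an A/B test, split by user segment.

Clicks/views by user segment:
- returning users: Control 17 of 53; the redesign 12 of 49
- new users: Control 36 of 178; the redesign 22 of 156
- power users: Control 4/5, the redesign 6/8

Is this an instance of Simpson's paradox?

No

Returning users: Control 17/53 = 32.1%, the redesign 12/49 = 24.5% → Control
New users: Control 36/178 = 20.2%, the redesign 22/156 = 14.1% → Control
Power users: Control 4/5 = 80.0%, the redesign 6/8 = 75.0% → Control
Overall: Control 57/236 = 24.2%, the redesign 40/213 = 18.8% → Control
Control wins overall and in every user group — no reversal.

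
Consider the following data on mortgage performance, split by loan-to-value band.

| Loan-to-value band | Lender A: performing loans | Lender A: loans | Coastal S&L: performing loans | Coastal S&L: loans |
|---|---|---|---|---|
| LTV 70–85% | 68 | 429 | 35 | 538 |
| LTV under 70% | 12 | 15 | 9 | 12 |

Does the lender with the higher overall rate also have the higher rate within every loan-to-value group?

Yes

LTV 70–85%: Lender A 68/429 = 15.9%, Coastal S&L 35/538 = 6.5% → Lender A
LTV under 70%: Lender A 12/15 = 80.0%, Coastal S&L 9/12 = 75.0% → Lender A
Overall: Lender A 80/444 = 18.0%, Coastal S&L 44/550 = 8.0% → Lender A
Lender A wins overall and in every loan-to-value group — no reversal.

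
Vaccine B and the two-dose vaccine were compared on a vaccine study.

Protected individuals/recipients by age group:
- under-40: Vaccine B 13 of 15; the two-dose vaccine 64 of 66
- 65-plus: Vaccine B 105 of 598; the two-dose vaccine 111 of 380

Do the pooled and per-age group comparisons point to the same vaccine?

Yes

Under-40: Vaccine B 13/15 = 86.7%, the two-dose vaccine 64/66 = 97.0% → the two-dose vaccine
65-plus: Vaccine B 105/598 = 17.6%, the two-dose vaccine 111/380 = 29.2% → the two-dose vaccine
Overall: Vaccine B 118/613 = 19.2%, the two-dose vaccine 175/446 = 39.2% → the two-dose vaccine
The two-dose vaccine wins overall and in every age group — no reversal.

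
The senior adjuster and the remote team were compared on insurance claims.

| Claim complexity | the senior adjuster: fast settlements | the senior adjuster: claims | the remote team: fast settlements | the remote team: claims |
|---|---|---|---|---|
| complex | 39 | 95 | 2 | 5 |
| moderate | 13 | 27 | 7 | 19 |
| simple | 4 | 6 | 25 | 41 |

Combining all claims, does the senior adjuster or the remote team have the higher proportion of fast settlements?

the remote team

Complex: the senior adjuster 39/95 = 41.1%, the remote team 2/5 = 40.0% → the senior adjuster
Moderate: the senior adjuster 13/27 = 48.1%, the remote team 7/19 = 36.8% → the senior adjuster
Simple: the senior adjuster 4/6 = 66.7%, the remote team 25/41 = 61.0% → the senior adjuster
Overall: the senior adjuster 56/128 = 43.8%, the remote team 34/65 = 52.3% → the remote team
(The senior adjuster wins every claim group but the remote team wins overall — the senior adjuster's claims skew toward the low-rate complex group.)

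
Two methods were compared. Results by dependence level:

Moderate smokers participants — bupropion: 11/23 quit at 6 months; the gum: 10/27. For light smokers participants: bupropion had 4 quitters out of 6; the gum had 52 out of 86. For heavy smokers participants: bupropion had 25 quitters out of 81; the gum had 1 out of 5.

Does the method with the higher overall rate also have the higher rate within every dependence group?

Moderate smokers: bupropion 11/23 = 47.8%, the gum 10/27 = 37.0% → bupropion
Light smokers: bupropion 4/6 = 66.7%, the gum 52/86 = 60.5% → bupropion
Heavy smokers: bupropion 25/81 = 30.9%, the gum 1/5 = 20.0% → bupropion
Overall: bupropion 40/110 = 36.4%, the gum 63/118 = 53.4% → the gum
Bupropion wins each dependence group but the gum wins overall — the comparison reverses. Bupropion's participants skew toward heavy smokers, which has a lower base rate.

No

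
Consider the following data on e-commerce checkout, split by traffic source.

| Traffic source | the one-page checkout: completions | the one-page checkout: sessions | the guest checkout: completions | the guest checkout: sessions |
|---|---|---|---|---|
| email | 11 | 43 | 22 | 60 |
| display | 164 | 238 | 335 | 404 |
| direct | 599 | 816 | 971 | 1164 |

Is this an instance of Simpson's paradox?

No

Email: the one-page checkout 11/43 = 25.6%, the guest checkout 22/60 = 36.7% → the guest checkout
Display: the one-page checkout 164/238 = 68.9%, the guest checkout 335/404 = 82.9% → the guest checkout
Direct: the one-page checkout 599/816 = 73.4%, the guest checkout 971/1164 = 83.4% → the guest checkout
Overall: the one-page checkout 774/1097 = 70.6%, the guest checkout 1328/1628 = 81.6% → the guest checkout
The guest checkout wins overall and in every traffic group — no reversal.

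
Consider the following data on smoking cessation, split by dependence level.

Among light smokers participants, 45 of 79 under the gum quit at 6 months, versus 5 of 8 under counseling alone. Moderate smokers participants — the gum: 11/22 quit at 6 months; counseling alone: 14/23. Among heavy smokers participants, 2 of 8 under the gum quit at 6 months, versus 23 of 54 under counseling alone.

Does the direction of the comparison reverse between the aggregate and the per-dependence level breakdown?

Light smokers: the gum 45/79 = 57.0%, counseling alone 5/8 = 62.5% → counseling alone
Moderate smokers: the gum 11/22 = 50.0%, counseling alone 14/23 = 60.9% → counseling alone
Heavy smokers: the gum 2/8 = 25.0%, counseling alone 23/54 = 42.6% → counseling alone
Overall: the gum 58/109 = 53.2%, counseling alone 42/85 = 49.4% → the gum
Counseling alone wins each dependence group but the gum wins overall — the comparison reverses. Counseling alone's participants skew toward heavy smokers, which has a lower base rate.

Yes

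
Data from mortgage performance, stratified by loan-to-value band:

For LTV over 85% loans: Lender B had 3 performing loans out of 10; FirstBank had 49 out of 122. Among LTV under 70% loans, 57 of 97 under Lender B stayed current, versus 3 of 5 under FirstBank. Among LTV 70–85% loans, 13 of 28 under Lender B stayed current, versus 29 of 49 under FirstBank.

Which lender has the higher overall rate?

Lender B

LTV over 85%: Lender B 3/10 = 30.0%, FirstBank 49/122 = 40.2% → FirstBank
LTV under 70%: Lender B 57/97 = 58.8%, FirstBank 3/5 = 60.0% → FirstBank
LTV 70–85%: Lender B 13/28 = 46.4%, FirstBank 29/49 = 59.2% → FirstBank
Overall: Lender B 73/135 = 54.1%, FirstBank 81/176 = 46.0% → Lender B
(FirstBank wins every loan-to-value group but Lender B wins overall — FirstBank's loans skew toward the low-rate LTV over 85% group.)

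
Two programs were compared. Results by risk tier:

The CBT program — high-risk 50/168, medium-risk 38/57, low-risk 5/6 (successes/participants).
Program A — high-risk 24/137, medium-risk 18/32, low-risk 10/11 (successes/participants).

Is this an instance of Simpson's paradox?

High-risk: the CBT program 50/168 = 29.8%, Program A 24/137 = 17.5% → the CBT program
Medium-risk: the CBT program 38/57 = 66.7%, Program A 18/32 = 56.2% → the CBT program
Low-risk: the CBT program 5/6 = 83.3%, Program A 10/11 = 90.9% → Program A
Overall: the CBT program 93/231 = 40.3%, Program A 52/180 = 28.9% → the CBT program
Neither sweeps: the CBT program wins 2 of 3 groups, Program A wins 1. The CBT program wins overall but not every group — no Simpson reversal.

No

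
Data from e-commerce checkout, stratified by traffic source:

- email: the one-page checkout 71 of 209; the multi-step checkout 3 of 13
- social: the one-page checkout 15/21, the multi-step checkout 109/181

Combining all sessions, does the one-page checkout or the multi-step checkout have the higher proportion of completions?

the multi-step checkout

Email: the one-page checkout 71/209 = 34.0%, the multi-step checkout 3/13 = 23.1% → the one-page checkout
Social: the one-page checkout 15/21 = 71.4%, the multi-step checkout 109/181 = 60.2% → the one-page checkout
Overall: the one-page checkout 86/230 = 37.4%, the multi-step checkout 112/194 = 57.7% → the multi-step checkout
(The one-page checkout wins every traffic group but the multi-step checkout wins overall — the one-page checkout's sessions skew toward the low-rate email group.)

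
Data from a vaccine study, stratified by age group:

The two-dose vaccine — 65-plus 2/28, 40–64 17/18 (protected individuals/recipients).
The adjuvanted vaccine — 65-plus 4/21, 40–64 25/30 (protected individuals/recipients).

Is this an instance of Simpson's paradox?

65-plus: the two-dose vaccine 2/28 = 7.1%, the adjuvanted vaccine 4/21 = 19.0% → the adjuvanted vaccine
40–64: the two-dose vaccine 17/18 = 94.4%, the adjuvanted vaccine 25/30 = 83.3% → the two-dose vaccine
Overall: the two-dose vaccine 19/46 = 41.3%, the adjuvanted vaccine 29/51 = 56.9% → the adjuvanted vaccine
Neither sweeps: the two-dose vaccine wins 1 of 2 groups, the adjuvanted vaccine wins 1. The adjuvanted vaccine wins overall but not every group — no Simpson reversal.

No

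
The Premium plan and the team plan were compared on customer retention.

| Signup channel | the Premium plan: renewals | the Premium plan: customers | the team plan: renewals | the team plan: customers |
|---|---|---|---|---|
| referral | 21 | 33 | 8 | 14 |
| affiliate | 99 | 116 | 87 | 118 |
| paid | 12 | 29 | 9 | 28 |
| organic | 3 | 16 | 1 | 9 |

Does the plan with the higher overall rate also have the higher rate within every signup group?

Referral: the Premium plan 21/33 = 63.6%, the team plan 8/14 = 57.1% → the Premium plan
Affiliate: the Premium plan 99/116 = 85.3%, the team plan 87/118 = 73.7% → the Premium plan
Paid: the Premium plan 12/29 = 41.4%, the team plan 9/28 = 32.1% → the Premium plan
Organic: the Premium plan 3/16 = 18.8%, the team plan 1/9 = 11.1% → the Premium plan
Overall: the Premium plan 135/194 = 69.6%, the team plan 105/169 = 62.1% → the Premium plan
The Premium plan wins overall and in every signup group — no reversal.

Yes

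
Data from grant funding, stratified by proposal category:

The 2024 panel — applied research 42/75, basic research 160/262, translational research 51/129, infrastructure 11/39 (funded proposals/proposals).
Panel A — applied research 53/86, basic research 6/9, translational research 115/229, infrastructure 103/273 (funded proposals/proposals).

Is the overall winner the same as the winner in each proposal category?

Applied research: the 2024 panel 42/75 = 56.0%, Panel A 53/86 = 61.6% → Panel A
Basic research: the 2024 panel 160/262 = 61.1%, Panel A 6/9 = 66.7% → Panel A
Translational research: the 2024 panel 51/129 = 39.5%, Panel A 115/229 = 50.2% → Panel A
Infrastructure: the 2024 panel 11/39 = 28.2%, Panel A 103/273 = 37.7% → Panel A
Overall: the 2024 panel 264/505 = 52.3%, Panel A 277/597 = 46.4% → the 2024 panel
Panel A wins each proposal group but the 2024 panel wins overall — the comparison reverses. Panel A's proposals skew toward infrastructure, which has a lower base rate.

No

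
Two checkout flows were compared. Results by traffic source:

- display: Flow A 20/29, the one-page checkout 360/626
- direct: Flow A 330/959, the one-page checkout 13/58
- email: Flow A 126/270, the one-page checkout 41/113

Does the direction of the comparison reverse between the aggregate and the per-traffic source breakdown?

Display: Flow A 20/29 = 69.0%, the one-page checkout 360/626 = 57.5% → Flow A
Direct: Flow A 330/959 = 34.4%, the one-page checkout 13/58 = 22.4% → Flow A
Email: Flow A 126/270 = 46.7%, the one-page checkout 41/113 = 36.3% → Flow A
Overall: Flow A 476/1258 = 37.8%, the one-page checkout 414/797 = 51.9% → the one-page checkout
Flow A wins each traffic group but the one-page checkout wins overall — the comparison reverses. Flow A's sessions skew toward direct, which has a lower base rate.

Yes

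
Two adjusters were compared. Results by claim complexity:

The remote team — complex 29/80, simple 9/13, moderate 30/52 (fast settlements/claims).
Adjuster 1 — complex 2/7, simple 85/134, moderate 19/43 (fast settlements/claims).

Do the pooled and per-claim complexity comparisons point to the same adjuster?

No

Complex: the remote team 29/80 = 36.2%, Adjuster 1 2/7 = 28.6% → the remote team
Simple: the remote team 9/13 = 69.2%, Adjuster 1 85/134 = 63.4% → the remote team
Moderate: the remote team 30/52 = 57.7%, Adjuster 1 19/43 = 44.2% → the remote team
Overall: the remote team 68/145 = 46.9%, Adjuster 1 106/184 = 57.6% → Adjuster 1
The remote team wins each claim group but Adjuster 1 wins overall — the comparison reverses. The remote team's claims skew toward complex, which has a lower base rate.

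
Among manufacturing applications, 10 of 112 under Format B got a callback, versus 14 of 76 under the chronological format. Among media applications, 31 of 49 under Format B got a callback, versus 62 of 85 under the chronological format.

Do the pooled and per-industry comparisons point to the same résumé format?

Yes

Manufacturing: Format B 10/112 = 8.9%, the chronological format 14/76 = 18.4% → the chronological format
Media: Format B 31/49 = 63.3%, the chronological format 62/85 = 72.9% → the chronological format
Overall: Format B 41/161 = 25.5%, the chronological format 76/161 = 47.2% → the chronological format
The chronological format wins overall and in every industry group — no reversal.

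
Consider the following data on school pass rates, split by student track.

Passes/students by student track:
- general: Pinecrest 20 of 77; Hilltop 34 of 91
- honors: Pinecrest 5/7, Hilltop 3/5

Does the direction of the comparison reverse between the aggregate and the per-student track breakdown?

No

General: Pinecrest 20/77 = 26.0%, Hilltop 34/91 = 37.4% → Hilltop
Honors: Pinecrest 5/7 = 71.4%, Hilltop 3/5 = 60.0% → Pinecrest
Overall: Pinecrest 25/84 = 29.8%, Hilltop 37/96 = 38.5% → Hilltop
Neither sweeps: Pinecrest wins 1 of 2 groups, Hilltop wins 1. Hilltop wins overall but not every group — no Simpson reversal.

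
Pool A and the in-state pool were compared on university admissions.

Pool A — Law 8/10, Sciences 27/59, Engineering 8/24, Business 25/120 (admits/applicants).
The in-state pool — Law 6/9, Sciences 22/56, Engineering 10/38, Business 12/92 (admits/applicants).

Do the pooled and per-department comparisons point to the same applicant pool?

Yes

Law: Pool A 8/10 = 80.0%, the in-state pool 6/9 = 66.7% → Pool A
Sciences: Pool A 27/59 = 45.8%, the in-state pool 22/56 = 39.3% → Pool A
Engineering: Pool A 8/24 = 33.3%, the in-state pool 10/38 = 26.3% → Pool A
Business: Pool A 25/120 = 20.8%, the in-state pool 12/92 = 13.0% → Pool A
Overall: Pool A 68/213 = 31.9%, the in-state pool 50/195 = 25.6% → Pool A
Pool A wins overall and in every department group — no reversal.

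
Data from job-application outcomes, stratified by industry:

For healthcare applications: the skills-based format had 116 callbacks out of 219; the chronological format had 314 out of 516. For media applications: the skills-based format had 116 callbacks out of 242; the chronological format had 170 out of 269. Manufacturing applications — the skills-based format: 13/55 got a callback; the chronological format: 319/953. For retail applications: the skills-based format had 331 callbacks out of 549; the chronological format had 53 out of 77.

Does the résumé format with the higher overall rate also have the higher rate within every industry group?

Healthcare: the skills-based format 116/219 = 53.0%, the chronological format 314/516 = 60.9% → the chronological format
Media: the skills-based format 116/242 = 47.9%, the chronological format 170/269 = 63.2% → the chronological format
Manufacturing: the skills-based format 13/55 = 23.6%, the chronological format 319/953 = 33.5% → the chronological format
Retail: the skills-based format 331/549 = 60.3%, the chronological format 53/77 = 68.8% → the chronological format
Overall: the skills-based format 576/1065 = 54.1%, the chronological format 856/1815 = 47.2% → the skills-based format
The chronological format wins each industry group but the skills-based format wins overall — the comparison reverses. The chronological format's applications skew toward manufacturing, which has a lower base rate.

No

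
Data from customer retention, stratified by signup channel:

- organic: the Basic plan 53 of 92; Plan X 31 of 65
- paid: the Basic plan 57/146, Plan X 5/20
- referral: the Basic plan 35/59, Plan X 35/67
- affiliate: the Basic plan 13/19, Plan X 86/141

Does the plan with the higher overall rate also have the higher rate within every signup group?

No

Organic: the Basic plan 53/92 = 57.6%, Plan X 31/65 = 47.7% → the Basic plan
Paid: the Basic plan 57/146 = 39.0%, Plan X 5/20 = 25.0% → the Basic plan
Referral: the Basic plan 35/59 = 59.3%, Plan X 35/67 = 52.2% → the Basic plan
Affiliate: the Basic plan 13/19 = 68.4%, Plan X 86/141 = 61.0% → the Basic plan
Overall: the Basic plan 158/316 = 50.0%, Plan X 157/293 = 53.6% → Plan X
The Basic plan wins each signup group but Plan X wins overall — the comparison reverses. The Basic plan's customers skew toward paid, which has a lower base rate.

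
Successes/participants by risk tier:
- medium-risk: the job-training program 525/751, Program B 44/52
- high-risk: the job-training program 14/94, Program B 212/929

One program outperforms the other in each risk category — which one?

Medium-risk: the job-training program 525/751 = 69.9%, Program B 44/52 = 84.6% → Program B
High-risk: the job-training program 14/94 = 14.9%, Program B 212/929 = 22.8% → Program B
Program B has the higher rate in both groups.

Program B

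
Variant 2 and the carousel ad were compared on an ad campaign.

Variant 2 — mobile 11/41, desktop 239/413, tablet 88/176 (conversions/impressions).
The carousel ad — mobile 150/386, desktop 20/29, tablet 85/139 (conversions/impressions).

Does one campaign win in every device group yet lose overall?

Yes

Mobile: Variant 2 11/41 = 26.8%, the carousel ad 150/386 = 38.9% → the carousel ad
Desktop: Variant 2 239/413 = 57.9%, the carousel ad 20/29 = 69.0% → the carousel ad
Tablet: Variant 2 88/176 = 50.0%, the carousel ad 85/139 = 61.2% → the carousel ad
Overall: Variant 2 338/630 = 53.7%, the carousel ad 255/554 = 46.0% → Variant 2
The carousel ad wins each device group but Variant 2 wins overall — the comparison reverses. The carousel ad's impressions skew toward mobile, which has a lower base rate.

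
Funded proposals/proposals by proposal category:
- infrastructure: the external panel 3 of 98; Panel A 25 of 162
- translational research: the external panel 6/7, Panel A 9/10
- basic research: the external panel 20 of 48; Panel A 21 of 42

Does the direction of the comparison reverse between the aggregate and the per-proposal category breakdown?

No

Infrastructure: the external panel 3/98 = 3.1%, Panel A 25/162 = 15.4% → Panel A
Translational research: the external panel 6/7 = 85.7%, Panel A 9/10 = 90.0% → Panel A
Basic research: the external panel 20/48 = 41.7%, Panel A 21/42 = 50.0% → Panel A
Overall: the external panel 29/153 = 19.0%, Panel A 55/214 = 25.7% → Panel A
Panel A wins overall and in every proposal group — no reversal.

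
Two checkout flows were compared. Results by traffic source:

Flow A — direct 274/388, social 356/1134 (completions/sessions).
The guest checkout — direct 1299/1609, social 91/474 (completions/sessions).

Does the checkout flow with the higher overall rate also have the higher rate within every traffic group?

Direct: Flow A 274/388 = 70.6%, the guest checkout 1299/1609 = 80.7% → the guest checkout
Social: Flow A 356/1134 = 31.4%, the guest checkout 91/474 = 19.2% → Flow A
Overall: Flow A 630/1522 = 41.4%, the guest checkout 1390/2083 = 66.7% → the guest checkout
Neither sweeps: Flow A wins 1 of 2 groups, the guest checkout wins 1. The guest checkout wins overall but not every group — no Simpson reversal.

No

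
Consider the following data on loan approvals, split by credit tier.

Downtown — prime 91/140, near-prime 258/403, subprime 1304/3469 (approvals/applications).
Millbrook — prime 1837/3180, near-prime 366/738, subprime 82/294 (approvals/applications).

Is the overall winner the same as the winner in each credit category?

No

Prime: Downtown 91/140 = 65.0%, Millbrook 1837/3180 = 57.8% → Downtown
Near-prime: Downtown 258/403 = 64.0%, Millbrook 366/738 = 49.6% → Downtown
Subprime: Downtown 1304/3469 = 37.6%, Millbrook 82/294 = 27.9% → Downtown
Overall: Downtown 1653/4012 = 41.2%, Millbrook 2285/4212 = 54.2% → Millbrook
Downtown wins each credit group but Millbrook wins overall — the comparison reverses. Downtown's applications skew toward subprime, which has a lower base rate.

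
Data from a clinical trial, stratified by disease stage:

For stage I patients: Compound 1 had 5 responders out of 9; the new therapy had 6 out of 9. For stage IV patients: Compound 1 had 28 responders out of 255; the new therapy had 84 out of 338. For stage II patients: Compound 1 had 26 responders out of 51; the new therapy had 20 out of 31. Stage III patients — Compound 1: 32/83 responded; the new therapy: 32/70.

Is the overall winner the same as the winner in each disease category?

Stage I: Compound 1 5/9 = 55.6%, the new therapy 6/9 = 66.7% → the new therapy
Stage IV: Compound 1 28/255 = 11.0%, the new therapy 84/338 = 24.9% → the new therapy
Stage II: Compound 1 26/51 = 51.0%, the new therapy 20/31 = 64.5% → the new therapy
Stage III: Compound 1 32/83 = 38.6%, the new therapy 32/70 = 45.7% → the new therapy
Overall: Compound 1 91/398 = 22.9%, the new therapy 142/448 = 31.7% → the new therapy
The new therapy wins overall and in every disease group — no reversal.

Yes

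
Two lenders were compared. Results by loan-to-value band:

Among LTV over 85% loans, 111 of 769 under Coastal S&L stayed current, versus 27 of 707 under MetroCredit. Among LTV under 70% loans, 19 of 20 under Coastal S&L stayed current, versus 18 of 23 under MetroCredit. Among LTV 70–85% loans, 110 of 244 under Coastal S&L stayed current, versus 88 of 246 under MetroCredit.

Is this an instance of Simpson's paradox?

LTV over 85%: Coastal S&L 111/769 = 14.4%, MetroCredit 27/707 = 3.8% → Coastal S&L
LTV under 70%: Coastal S&L 19/20 = 95.0%, MetroCredit 18/23 = 78.3% → Coastal S&L
LTV 70–85%: Coastal S&L 110/244 = 45.1%, MetroCredit 88/246 = 35.8% → Coastal S&L
Overall: Coastal S&L 240/1033 = 23.2%, MetroCredit 133/976 = 13.6% → Coastal S&L
Coastal S&L wins overall and in every loan-to-value group — no reversal.

No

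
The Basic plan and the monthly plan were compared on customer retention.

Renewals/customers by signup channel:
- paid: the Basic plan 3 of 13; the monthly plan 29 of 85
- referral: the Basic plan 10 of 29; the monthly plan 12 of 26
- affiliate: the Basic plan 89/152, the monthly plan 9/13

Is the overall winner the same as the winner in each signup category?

Paid: the Basic plan 3/13 = 23.1%, the monthly plan 29/85 = 34.1% → the monthly plan
Referral: the Basic plan 10/29 = 34.5%, the monthly plan 12/26 = 46.2% → the monthly plan
Affiliate: the Basic plan 89/152 = 58.6%, the monthly plan 9/13 = 69.2% → the monthly plan
Overall: the Basic plan 102/194 = 52.6%, the monthly plan 50/124 = 40.3% → the Basic plan
The monthly plan wins each signup group but the Basic plan wins overall — the comparison reverses. The monthly plan's customers skew toward paid, which has a lower base rate.

No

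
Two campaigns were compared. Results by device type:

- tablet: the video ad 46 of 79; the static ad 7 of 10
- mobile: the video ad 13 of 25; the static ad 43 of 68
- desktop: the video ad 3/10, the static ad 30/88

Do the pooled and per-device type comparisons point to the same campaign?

No

Tablet: the video ad 46/79 = 58.2%, the static ad 7/10 = 70.0% → the static ad
Mobile: the video ad 13/25 = 52.0%, the static ad 43/68 = 63.2% → the static ad
Desktop: the video ad 3/10 = 30.0%, the static ad 30/88 = 34.1% → the static ad
Overall: the video ad 62/114 = 54.4%, the static ad 80/166 = 48.2% → the video ad
The static ad wins each device group but the video ad wins overall — the comparison reverses. The static ad's impressions skew toward desktop, which has a lower base rate.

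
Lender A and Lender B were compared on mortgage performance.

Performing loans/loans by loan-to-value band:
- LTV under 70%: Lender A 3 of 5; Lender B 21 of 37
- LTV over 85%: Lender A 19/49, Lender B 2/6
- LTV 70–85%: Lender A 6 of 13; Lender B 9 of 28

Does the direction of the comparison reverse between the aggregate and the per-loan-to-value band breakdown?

Yes

LTV under 70%: Lender A 3/5 = 60.0%, Lender B 21/37 = 56.8% → Lender A
LTV over 85%: Lender A 19/49 = 38.8%, Lender B 2/6 = 33.3% → Lender A
LTV 70–85%: Lender A 6/13 = 46.2%, Lender B 9/28 = 32.1% → Lender A
Overall: Lender A 28/67 = 41.8%, Lender B 32/71 = 45.1% → Lender B
Lender A wins each loan-to-value group but Lender B wins overall — the comparison reverses. Lender A's loans skew toward LTV over 85%, which has a lower base rate.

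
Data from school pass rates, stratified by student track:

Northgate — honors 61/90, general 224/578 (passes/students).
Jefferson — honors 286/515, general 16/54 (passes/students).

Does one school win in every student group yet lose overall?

Honors: Northgate 61/90 = 67.8%, Jefferson 286/515 = 55.5% → Northgate
General: Northgate 224/578 = 38.8%, Jefferson 16/54 = 29.6% → Northgate
Overall: Northgate 285/668 = 42.7%, Jefferson 302/569 = 53.1% → Jefferson
Northgate wins each student group but Jefferson wins overall — the comparison reverses. Northgate's students skew toward general, which has a lower base rate.

Yes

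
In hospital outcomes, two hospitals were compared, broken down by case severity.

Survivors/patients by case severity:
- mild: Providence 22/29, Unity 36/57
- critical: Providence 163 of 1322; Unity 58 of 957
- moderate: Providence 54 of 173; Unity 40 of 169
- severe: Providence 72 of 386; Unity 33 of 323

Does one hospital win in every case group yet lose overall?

Mild: Providence 22/29 = 75.9%, Unity 36/57 = 63.2% → Providence
Critical: Providence 163/1322 = 12.3%, Unity 58/957 = 6.1% → Providence
Moderate: Providence 54/173 = 31.2%, Unity 40/169 = 23.7% → Providence
Severe: Providence 72/386 = 18.7%, Unity 33/323 = 10.2% → Providence
Overall: Providence 311/1910 = 16.3%, Unity 167/1506 = 11.1% → Providence
Providence wins overall and in every case group — no reversal.

No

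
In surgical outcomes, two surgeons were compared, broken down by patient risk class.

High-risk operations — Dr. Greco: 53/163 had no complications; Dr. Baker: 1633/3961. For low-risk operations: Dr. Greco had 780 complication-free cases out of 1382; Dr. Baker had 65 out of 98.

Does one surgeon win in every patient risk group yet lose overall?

High-risk: Dr. Greco 53/163 = 32.5%, Dr. Baker 1633/3961 = 41.2% → Dr. Baker
Low-risk: Dr. Greco 780/1382 = 56.4%, Dr. Baker 65/98 = 66.3% → Dr. Baker
Overall: Dr. Greco 833/1545 = 53.9%, Dr. Baker 1698/4059 = 41.8% → Dr. Greco
Dr. Baker wins each patient risk group but Dr. Greco wins overall — the comparison reverses. Dr. Baker's operations skew toward high-risk, which has a lower base rate.

Yes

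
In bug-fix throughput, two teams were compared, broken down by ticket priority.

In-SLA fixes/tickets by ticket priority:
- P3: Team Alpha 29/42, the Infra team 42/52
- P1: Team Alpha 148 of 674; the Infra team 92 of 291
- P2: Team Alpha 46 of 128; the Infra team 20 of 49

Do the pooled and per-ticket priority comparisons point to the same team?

P3: Team Alpha 29/42 = 69.0%, the Infra team 42/52 = 80.8% → the Infra team
P1: Team Alpha 148/674 = 22.0%, the Infra team 92/291 = 31.6% → the Infra team
P2: Team Alpha 46/128 = 35.9%, the Infra team 20/49 = 40.8% → the Infra team
Overall: Team Alpha 223/844 = 26.4%, the Infra team 154/392 = 39.3% → the Infra team
The Infra team wins overall and in every ticket group — no reversal.

Yes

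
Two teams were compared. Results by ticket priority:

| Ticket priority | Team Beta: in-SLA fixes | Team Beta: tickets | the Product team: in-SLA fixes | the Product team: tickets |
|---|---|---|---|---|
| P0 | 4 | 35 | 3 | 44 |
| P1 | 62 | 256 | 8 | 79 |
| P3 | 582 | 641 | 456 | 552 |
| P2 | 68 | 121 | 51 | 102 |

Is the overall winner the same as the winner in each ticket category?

Yes

P0: Team Beta 4/35 = 11.4%, the Product team 3/44 = 6.8% → Team Beta
P1: Team Beta 62/256 = 24.2%, the Product team 8/79 = 10.1% → Team Beta
P3: Team Beta 582/641 = 90.8%, the Product team 456/552 = 82.6% → Team Beta
P2: Team Beta 68/121 = 56.2%, the Product team 51/102 = 50.0% → Team Beta
Overall: Team Beta 716/1053 = 68.0%, the Product team 518/777 = 66.7% → Team Beta
Team Beta wins overall and in every ticket group — no reversal.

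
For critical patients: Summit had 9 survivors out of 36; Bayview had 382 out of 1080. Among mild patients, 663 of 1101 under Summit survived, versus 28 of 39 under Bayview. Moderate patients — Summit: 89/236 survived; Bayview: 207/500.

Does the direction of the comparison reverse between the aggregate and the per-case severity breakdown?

Yes

Critical: Summit 9/36 = 25.0%, Bayview 382/1080 = 35.4% → Bayview
Mild: Summit 663/1101 = 60.2%, Bayview 28/39 = 71.8% → Bayview
Moderate: Summit 89/236 = 37.7%, Bayview 207/500 = 41.4% → Bayview
Overall: Summit 761/1373 = 55.4%, Bayview 617/1619 = 38.1% → Summit
Bayview wins each case group but Summit wins overall — the comparison reverses. Bayview's patients skew toward critical, which has a lower base rate.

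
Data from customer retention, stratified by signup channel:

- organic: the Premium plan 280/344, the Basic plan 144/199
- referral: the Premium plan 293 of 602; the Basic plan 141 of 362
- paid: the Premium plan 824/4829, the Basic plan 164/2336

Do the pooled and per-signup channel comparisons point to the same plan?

Organic: the Premium plan 280/344 = 81.4%, the Basic plan 144/199 = 72.4% → the Premium plan
Referral: the Premium plan 293/602 = 48.7%, the Basic plan 141/362 = 39.0% → the Premium plan
Paid: the Premium plan 824/4829 = 17.1%, the Basic plan 164/2336 = 7.0% → the Premium plan
Overall: the Premium plan 1397/5775 = 24.2%, the Basic plan 449/2897 = 15.5% → the Premium plan
The Premium plan wins overall and in every signup group — no reversal.

Yes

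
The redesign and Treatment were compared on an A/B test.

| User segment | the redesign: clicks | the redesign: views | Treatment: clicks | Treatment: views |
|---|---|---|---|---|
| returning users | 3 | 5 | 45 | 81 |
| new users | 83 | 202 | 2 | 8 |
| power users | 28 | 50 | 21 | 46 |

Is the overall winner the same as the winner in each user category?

Returning users: the redesign 3/5 = 60.0%, Treatment 45/81 = 55.6% → the redesign
New users: the redesign 83/202 = 41.1%, Treatment 2/8 = 25.0% → the redesign
Power users: the redesign 28/50 = 56.0%, Treatment 21/46 = 45.7% → the redesign
Overall: the redesign 114/257 = 44.4%, Treatment 68/135 = 50.4% → Treatment
The redesign wins each user group but Treatment wins overall — the comparison reverses. The redesign's views skew toward new users, which has a lower base rate.

No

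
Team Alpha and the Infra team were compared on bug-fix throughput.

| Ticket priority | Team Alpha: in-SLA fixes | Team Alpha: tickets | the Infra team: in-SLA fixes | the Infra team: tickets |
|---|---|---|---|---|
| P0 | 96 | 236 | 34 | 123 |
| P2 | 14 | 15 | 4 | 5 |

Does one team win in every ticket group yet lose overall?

No

P0: Team Alpha 96/236 = 40.7%, the Infra team 34/123 = 27.6% → Team Alpha
P2: Team Alpha 14/15 = 93.3%, the Infra team 4/5 = 80.0% → Team Alpha
Overall: Team Alpha 110/251 = 43.8%, the Infra team 38/128 = 29.7% → Team Alpha
Team Alpha wins overall and in every ticket group — no reversal.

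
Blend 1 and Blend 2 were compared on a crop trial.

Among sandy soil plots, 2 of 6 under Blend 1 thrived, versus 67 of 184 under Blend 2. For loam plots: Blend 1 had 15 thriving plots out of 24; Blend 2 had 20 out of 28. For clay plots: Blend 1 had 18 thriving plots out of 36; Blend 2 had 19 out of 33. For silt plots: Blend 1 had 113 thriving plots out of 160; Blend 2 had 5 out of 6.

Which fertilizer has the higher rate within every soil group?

Sandy soil: Blend 1 2/6 = 33.3%, Blend 2 67/184 = 36.4% → Blend 2
Loam: Blend 1 15/24 = 62.5%, Blend 2 20/28 = 71.4% → Blend 2
Clay: Blend 1 18/36 = 50.0%, Blend 2 19/33 = 57.6% → Blend 2
Silt: Blend 1 113/160 = 70.6%, Blend 2 5/6 = 83.3% → Blend 2
Blend 2 has the higher rate in all 4 groups.

Blend 2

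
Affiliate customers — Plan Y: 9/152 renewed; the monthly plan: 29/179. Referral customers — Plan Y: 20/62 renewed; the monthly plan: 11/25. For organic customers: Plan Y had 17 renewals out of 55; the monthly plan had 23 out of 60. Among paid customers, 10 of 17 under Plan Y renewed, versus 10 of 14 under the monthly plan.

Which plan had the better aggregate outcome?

the monthly plan

Affiliate: Plan Y 9/152 = 5.9%, the monthly plan 29/179 = 16.2% → the monthly plan
Referral: Plan Y 20/62 = 32.3%, the monthly plan 11/25 = 44.0% → the monthly plan
Organic: Plan Y 17/55 = 30.9%, the monthly plan 23/60 = 38.3% → the monthly plan
Paid: Plan Y 10/17 = 58.8%, the monthly plan 10/14 = 71.4% → the monthly plan
Overall: Plan Y 56/286 = 19.6%, the monthly plan 73/278 = 26.3% → the monthly plan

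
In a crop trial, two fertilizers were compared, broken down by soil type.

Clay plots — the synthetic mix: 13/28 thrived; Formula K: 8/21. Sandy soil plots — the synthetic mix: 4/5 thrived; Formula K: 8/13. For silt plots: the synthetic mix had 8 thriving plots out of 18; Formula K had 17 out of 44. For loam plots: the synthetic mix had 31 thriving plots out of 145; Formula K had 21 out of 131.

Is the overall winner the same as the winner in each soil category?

Yes

Clay: the synthetic mix 13/28 = 46.4%, Formula K 8/21 = 38.1% → the synthetic mix
Sandy soil: the synthetic mix 4/5 = 80.0%, Formula K 8/13 = 61.5% → the synthetic mix
Silt: the synthetic mix 8/18 = 44.4%, Formula K 17/44 = 38.6% → the synthetic mix
Loam: the synthetic mix 31/145 = 21.4%, Formula K 21/131 = 16.0% → the synthetic mix
Overall: the synthetic mix 56/196 = 28.6%, Formula K 54/209 = 25.8% → the synthetic mix
The synthetic mix wins overall and in every soil group — no reversal.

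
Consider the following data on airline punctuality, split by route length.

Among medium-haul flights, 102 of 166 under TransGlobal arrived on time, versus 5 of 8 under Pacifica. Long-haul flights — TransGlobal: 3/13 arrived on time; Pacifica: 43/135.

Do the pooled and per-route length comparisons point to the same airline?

Medium-haul: TransGlobal 102/166 = 61.4%, Pacifica 5/8 = 62.5% → Pacifica
Long-haul: TransGlobal 3/13 = 23.1%, Pacifica 43/135 = 31.9% → Pacifica
Overall: TransGlobal 105/179 = 58.7%, Pacifica 48/143 = 33.6% → TransGlobal
Pacifica wins each route group but TransGlobal wins overall — the comparison reverses. Pacifica's flights skew toward long-haul, which has a lower base rate.

No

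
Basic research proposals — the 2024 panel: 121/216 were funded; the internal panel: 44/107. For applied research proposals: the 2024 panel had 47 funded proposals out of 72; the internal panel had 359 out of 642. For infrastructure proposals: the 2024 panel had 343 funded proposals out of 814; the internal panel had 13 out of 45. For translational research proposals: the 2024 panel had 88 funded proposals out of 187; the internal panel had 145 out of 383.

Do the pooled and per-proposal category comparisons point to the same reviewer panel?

No

Basic research: the 2024 panel 121/216 = 56.0%, the internal panel 44/107 = 41.1% → the 2024 panel
Applied research: the 2024 panel 47/72 = 65.3%, the internal panel 359/642 = 55.9% → the 2024 panel
Infrastructure: the 2024 panel 343/814 = 42.1%, the internal panel 13/45 = 28.9% → the 2024 panel
Translational research: the 2024 panel 88/187 = 47.1%, the internal panel 145/383 = 37.9% → the 2024 panel
Overall: the 2024 panel 599/1289 = 46.5%, the internal panel 561/1177 = 47.7% → the internal panel
The 2024 panel wins each proposal group but the internal panel wins overall — the comparison reverses. The 2024 panel's proposals skew toward infrastructure, which has a lower base rate.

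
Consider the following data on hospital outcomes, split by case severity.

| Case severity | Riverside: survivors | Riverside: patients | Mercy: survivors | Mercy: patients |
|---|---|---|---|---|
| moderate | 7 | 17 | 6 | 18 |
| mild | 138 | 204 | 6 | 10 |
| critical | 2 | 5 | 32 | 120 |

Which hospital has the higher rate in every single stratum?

Riverside

Moderate: Riverside 7/17 = 41.2%, Mercy 6/18 = 33.3% → Riverside
Mild: Riverside 138/204 = 67.6%, Mercy 6/10 = 60.0% → Riverside
Critical: Riverside 2/5 = 40.0%, Mercy 32/120 = 26.7% → Riverside
Riverside has the higher rate in all 3 groups.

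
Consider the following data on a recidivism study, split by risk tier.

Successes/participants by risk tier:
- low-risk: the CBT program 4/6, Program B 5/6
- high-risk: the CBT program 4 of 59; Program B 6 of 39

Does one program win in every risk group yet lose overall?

No

Low-risk: the CBT program 4/6 = 66.7%, Program B 5/6 = 83.3% → Program B
High-risk: the CBT program 4/59 = 6.8%, Program B 6/39 = 15.4% → Program B
Overall: the CBT program 8/65 = 12.3%, Program B 11/45 = 24.4% → Program B
Program B wins overall and in every risk group — no reversal.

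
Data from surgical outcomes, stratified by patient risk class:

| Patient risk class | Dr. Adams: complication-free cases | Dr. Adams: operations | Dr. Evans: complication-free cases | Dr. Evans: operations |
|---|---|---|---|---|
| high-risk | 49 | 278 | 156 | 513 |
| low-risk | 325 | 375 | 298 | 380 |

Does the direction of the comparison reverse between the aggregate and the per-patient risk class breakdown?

High-risk: Dr. Adams 49/278 = 17.6%, Dr. Evans 156/513 = 30.4% → Dr. Evans
Low-risk: Dr. Adams 325/375 = 86.7%, Dr. Evans 298/380 = 78.4% → Dr. Adams
Overall: Dr. Adams 374/653 = 57.3%, Dr. Evans 454/893 = 50.8% → Dr. Adams
Neither sweeps: Dr. Adams wins 1 of 2 groups, Dr. Evans wins 1. Dr. Adams wins overall but not every group — no Simpson reversal.

No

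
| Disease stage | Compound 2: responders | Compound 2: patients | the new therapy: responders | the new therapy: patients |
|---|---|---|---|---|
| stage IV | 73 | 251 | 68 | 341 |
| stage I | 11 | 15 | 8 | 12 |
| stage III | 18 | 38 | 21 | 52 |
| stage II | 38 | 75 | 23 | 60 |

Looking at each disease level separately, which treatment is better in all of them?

Compound 2

Stage IV: Compound 2 73/251 = 29.1%, the new therapy 68/341 = 19.9% → Compound 2
Stage I: Compound 2 11/15 = 73.3%, the new therapy 8/12 = 66.7% → Compound 2
Stage III: Compound 2 18/38 = 47.4%, the new therapy 21/52 = 40.4% → Compound 2
Stage II: Compound 2 38/75 = 50.7%, the new therapy 23/60 = 38.3% → Compound 2
Compound 2 has the higher rate in all 4 groups.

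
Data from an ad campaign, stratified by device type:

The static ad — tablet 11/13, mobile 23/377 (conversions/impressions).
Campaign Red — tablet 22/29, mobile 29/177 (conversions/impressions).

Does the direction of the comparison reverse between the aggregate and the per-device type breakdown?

No

Tablet: the static ad 11/13 = 84.6%, Campaign Red 22/29 = 75.9% → the static ad
Mobile: the static ad 23/377 = 6.1%, Campaign Red 29/177 = 16.4% → Campaign Red
Overall: the static ad 34/390 = 8.7%, Campaign Red 51/206 = 24.8% → Campaign Red
Neither sweeps: the static ad wins 1 of 2 groups, Campaign Red wins 1. Campaign Red wins overall but not every group — no Simpson reversal.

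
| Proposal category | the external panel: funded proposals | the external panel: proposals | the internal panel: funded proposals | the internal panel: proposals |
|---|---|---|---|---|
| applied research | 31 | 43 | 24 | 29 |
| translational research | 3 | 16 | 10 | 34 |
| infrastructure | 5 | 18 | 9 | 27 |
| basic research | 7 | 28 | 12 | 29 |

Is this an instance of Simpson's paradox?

Applied research: the external panel 31/43 = 72.1%, the internal panel 24/29 = 82.8% → the internal panel
Translational research: the external panel 3/16 = 18.8%, the internal panel 10/34 = 29.4% → the internal panel
Infrastructure: the external panel 5/18 = 27.8%, the internal panel 9/27 = 33.3% → the internal panel
Basic research: the external panel 7/28 = 25.0%, the internal panel 12/29 = 41.4% → the internal panel
Overall: the external panel 46/105 = 43.8%, the internal panel 55/119 = 46.2% → the internal panel
The internal panel wins overall and in every proposal group — no reversal.

No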